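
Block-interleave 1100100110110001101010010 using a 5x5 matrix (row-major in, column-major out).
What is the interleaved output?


Matrix:
  11001
  00110
  11000
  11010
  10010
Read columns: 1011110110010000101110000

1011110110010000101110000


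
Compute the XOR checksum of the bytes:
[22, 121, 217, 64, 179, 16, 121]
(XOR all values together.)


XOR chain: 22 ^ 121 ^ 217 ^ 64 ^ 179 ^ 16 ^ 121 = 44

44


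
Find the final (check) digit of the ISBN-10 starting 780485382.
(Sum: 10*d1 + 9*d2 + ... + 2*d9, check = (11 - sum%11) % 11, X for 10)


Weighted sum: 283
283 mod 11 = 8

Check digit: 3


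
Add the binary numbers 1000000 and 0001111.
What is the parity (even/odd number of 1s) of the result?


1000000 = 64
0001111 = 15
Sum = 79 = 1001111
1s count = 5

odd parity (5 ones in 1001111)


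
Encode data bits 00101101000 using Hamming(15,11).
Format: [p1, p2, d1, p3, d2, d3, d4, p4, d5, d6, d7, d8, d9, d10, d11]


Parity bits: p1=1, p2=0, p3=0, p4=1

100001011101000


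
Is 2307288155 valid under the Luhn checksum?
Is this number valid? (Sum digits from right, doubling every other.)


Luhn sum = 40
40 mod 10 = 0

Valid (Luhn sum mod 10 = 0)


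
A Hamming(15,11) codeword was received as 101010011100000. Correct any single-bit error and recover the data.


Syndrome = 12: error at position 12

Data: 11001101000 (corrected bit 12)


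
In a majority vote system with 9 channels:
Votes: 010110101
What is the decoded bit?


Ones: 5 out of 9
Threshold: 5

1 (5/9 voted 1)


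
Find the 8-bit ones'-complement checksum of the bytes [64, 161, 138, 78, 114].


Sum = 555 mod 256 = 43
Complement = 212

212


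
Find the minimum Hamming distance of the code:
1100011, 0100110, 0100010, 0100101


Comparing all pairs, minimum distance: 1
Can detect 0 errors, correct 0 errors

1


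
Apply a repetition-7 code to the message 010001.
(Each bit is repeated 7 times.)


Each bit -> 7 copies

000000011111110000000000000000000001111111


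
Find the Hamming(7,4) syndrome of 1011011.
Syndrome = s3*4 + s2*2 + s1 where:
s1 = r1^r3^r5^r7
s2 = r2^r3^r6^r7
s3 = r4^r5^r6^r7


s1=1, s2=1, s3=1

Syndrome = 7 (error at position 7)


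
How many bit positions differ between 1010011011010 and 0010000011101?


XOR: 1000011000111
Count of 1s: 6

6


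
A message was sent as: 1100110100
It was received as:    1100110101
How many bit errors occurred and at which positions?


XOR: 0000000001

1 error(s) at position(s): 9


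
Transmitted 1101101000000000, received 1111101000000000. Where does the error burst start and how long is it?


XOR: 0010000000000000

Burst at position 2, length 1


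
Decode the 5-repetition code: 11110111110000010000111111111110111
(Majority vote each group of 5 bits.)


Groups: 11110, 11111, 00000, 10000, 11111, 11111, 10111
Majority votes: 1100111

1100111


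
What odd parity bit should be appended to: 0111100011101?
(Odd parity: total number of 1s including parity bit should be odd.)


Number of 1s in data: 8
Parity bit: 1

1


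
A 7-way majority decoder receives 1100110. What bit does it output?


Ones: 4 out of 7
Threshold: 4

1 (4/7 voted 1)


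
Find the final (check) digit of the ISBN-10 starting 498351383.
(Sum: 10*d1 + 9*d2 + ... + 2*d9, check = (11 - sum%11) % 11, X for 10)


Weighted sum: 283
283 mod 11 = 8

Check digit: 3


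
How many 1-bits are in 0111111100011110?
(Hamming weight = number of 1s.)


Counting 1s in 0111111100011110

11


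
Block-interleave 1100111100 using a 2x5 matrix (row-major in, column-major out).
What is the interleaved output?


Matrix:
  11001
  11100
Read columns: 1111010010

1111010010


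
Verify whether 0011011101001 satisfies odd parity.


Number of 1s: 7

Yes, parity is correct (7 ones)


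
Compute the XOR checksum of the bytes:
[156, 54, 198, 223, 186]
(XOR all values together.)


XOR chain: 156 ^ 54 ^ 198 ^ 223 ^ 186 = 9

9


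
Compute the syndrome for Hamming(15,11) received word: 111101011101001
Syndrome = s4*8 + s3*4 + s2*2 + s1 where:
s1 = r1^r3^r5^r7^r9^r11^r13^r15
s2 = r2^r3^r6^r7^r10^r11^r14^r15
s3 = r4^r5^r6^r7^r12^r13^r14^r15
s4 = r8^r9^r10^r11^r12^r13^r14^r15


s1=0, s2=1, s3=0, s4=1

Syndrome = 10 (error at position 10)


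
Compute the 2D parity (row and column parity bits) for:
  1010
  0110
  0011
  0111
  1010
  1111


Row parities: 000100
Column parities: 1101

Row P: 000100, Col P: 1101, Corner: 1


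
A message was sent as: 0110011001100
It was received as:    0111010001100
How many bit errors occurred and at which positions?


XOR: 0001001000000

2 error(s) at position(s): 3, 6


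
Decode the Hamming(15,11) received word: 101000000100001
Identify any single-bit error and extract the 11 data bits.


Syndrome = 7: error at position 7

Data: 10010100001 (corrected bit 7)


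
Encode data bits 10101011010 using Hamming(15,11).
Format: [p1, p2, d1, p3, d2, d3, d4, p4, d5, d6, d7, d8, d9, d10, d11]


Parity bits: p1=1, p2=0, p3=1, p4=0

101101001011010


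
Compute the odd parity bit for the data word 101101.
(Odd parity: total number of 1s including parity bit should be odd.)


Number of 1s in data: 4
Parity bit: 1

1


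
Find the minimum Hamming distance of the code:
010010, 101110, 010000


Comparing all pairs, minimum distance: 1
Can detect 0 errors, correct 0 errors

1


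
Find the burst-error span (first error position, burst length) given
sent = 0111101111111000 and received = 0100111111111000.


XOR: 0011010000000000

Burst at position 2, length 4


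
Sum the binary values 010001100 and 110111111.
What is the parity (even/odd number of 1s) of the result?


010001100 = 140
110111111 = 447
Sum = 587 = 1001001011
1s count = 5

odd parity (5 ones in 1001001011)


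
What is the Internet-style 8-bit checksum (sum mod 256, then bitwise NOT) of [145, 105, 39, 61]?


Sum = 350 mod 256 = 94
Complement = 161

161


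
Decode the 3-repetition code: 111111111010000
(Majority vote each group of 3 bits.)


Groups: 111, 111, 111, 010, 000
Majority votes: 11100

11100


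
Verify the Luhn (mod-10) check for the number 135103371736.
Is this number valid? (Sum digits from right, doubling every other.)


Luhn sum = 44
44 mod 10 = 4

Invalid (Luhn sum mod 10 = 4)


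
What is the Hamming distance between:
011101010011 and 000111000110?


XOR: 011010010101
Count of 1s: 6

6


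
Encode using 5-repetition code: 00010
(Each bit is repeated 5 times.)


Each bit -> 5 copies

0000000000000001111100000


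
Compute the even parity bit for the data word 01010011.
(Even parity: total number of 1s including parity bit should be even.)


Number of 1s in data: 4
Parity bit: 0

0


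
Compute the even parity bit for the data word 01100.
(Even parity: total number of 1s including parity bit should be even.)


Number of 1s in data: 2
Parity bit: 0

0


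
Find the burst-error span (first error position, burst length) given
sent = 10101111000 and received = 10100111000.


XOR: 00001000000

Burst at position 4, length 1


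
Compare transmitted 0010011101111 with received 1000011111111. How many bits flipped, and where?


XOR: 1010000010000

3 error(s) at position(s): 0, 2, 8


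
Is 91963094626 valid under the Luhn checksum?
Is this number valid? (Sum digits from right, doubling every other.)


Luhn sum = 59
59 mod 10 = 9

Invalid (Luhn sum mod 10 = 9)


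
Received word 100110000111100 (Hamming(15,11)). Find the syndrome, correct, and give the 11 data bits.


Syndrome = 0: no error detected

Data: 01000111100 (no errors)


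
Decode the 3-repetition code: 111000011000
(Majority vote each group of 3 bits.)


Groups: 111, 000, 011, 000
Majority votes: 1010

1010


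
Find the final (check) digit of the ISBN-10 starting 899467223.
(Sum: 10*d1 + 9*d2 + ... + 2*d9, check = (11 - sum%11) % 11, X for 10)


Weighted sum: 352
352 mod 11 = 0

Check digit: 0


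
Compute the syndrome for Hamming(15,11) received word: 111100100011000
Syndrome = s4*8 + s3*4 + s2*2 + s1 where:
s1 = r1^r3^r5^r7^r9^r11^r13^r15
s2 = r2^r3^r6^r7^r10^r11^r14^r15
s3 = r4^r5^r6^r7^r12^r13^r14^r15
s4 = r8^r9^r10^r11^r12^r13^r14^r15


s1=0, s2=0, s3=1, s4=0

Syndrome = 4 (error at position 4)


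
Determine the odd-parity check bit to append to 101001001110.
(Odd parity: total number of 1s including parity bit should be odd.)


Number of 1s in data: 6
Parity bit: 1

1


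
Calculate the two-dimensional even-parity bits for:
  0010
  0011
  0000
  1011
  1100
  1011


Row parities: 100101
Column parities: 1101

Row P: 100101, Col P: 1101, Corner: 1


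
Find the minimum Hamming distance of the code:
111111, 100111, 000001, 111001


Comparing all pairs, minimum distance: 2
Can detect 1 errors, correct 0 errors

2


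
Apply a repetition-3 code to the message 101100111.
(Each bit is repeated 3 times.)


Each bit -> 3 copies

111000111111000000111111111


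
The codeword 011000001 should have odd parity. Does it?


Number of 1s: 3

Yes, parity is correct (3 ones)


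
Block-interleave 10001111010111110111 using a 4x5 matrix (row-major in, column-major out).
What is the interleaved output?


Matrix:
  10001
  11101
  01111
  10111
Read columns: 11010110011100111111

11010110011100111111


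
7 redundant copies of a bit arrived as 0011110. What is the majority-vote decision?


Ones: 4 out of 7
Threshold: 4

1 (4/7 voted 1)


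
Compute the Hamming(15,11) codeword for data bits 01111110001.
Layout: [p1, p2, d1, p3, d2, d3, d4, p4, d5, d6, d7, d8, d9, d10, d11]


Parity bits: p1=1, p2=1, p3=0, p4=0

110011101110001


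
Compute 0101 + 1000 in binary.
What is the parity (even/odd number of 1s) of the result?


0101 = 5
1000 = 8
Sum = 13 = 1101
1s count = 3

odd parity (3 ones in 1101)


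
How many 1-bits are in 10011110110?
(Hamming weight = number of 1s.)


Counting 1s in 10011110110

7


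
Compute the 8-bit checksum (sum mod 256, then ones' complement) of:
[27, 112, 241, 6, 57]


Sum = 443 mod 256 = 187
Complement = 68

68


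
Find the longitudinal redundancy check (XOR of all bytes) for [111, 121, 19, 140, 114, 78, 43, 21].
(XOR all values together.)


XOR chain: 111 ^ 121 ^ 19 ^ 140 ^ 114 ^ 78 ^ 43 ^ 21 = 139

139


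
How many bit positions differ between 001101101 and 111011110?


XOR: 110110011
Count of 1s: 6

6


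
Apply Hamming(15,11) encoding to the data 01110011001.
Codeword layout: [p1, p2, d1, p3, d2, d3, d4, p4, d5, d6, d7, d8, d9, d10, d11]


Parity bits: p1=0, p2=0, p3=1, p4=1

000111110011001


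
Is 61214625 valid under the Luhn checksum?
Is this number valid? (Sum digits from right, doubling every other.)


Luhn sum = 32
32 mod 10 = 2

Invalid (Luhn sum mod 10 = 2)


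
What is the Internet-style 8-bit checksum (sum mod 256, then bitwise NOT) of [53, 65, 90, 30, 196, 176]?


Sum = 610 mod 256 = 98
Complement = 157

157


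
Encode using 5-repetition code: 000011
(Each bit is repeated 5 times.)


Each bit -> 5 copies

000000000000000000001111111111


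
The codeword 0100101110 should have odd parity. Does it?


Number of 1s: 5

Yes, parity is correct (5 ones)


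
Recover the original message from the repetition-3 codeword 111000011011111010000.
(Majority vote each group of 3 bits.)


Groups: 111, 000, 011, 011, 111, 010, 000
Majority votes: 1011100

1011100


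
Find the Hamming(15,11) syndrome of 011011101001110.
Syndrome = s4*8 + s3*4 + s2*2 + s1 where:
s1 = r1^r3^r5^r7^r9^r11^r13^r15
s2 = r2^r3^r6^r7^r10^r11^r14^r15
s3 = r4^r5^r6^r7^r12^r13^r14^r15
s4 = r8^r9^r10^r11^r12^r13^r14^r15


s1=1, s2=1, s3=0, s4=0

Syndrome = 3 (error at position 3)


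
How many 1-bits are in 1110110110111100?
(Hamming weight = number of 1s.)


Counting 1s in 1110110110111100

11


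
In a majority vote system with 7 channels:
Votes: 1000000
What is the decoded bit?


Ones: 1 out of 7
Threshold: 4

0 (1/7 voted 1)


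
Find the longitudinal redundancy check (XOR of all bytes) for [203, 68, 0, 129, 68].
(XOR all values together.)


XOR chain: 203 ^ 68 ^ 0 ^ 129 ^ 68 = 74

74


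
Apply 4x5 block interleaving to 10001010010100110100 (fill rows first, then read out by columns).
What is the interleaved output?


Matrix:
  10001
  01001
  01001
  10100
Read columns: 10010110000100001110

10010110000100001110


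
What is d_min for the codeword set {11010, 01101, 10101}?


Comparing all pairs, minimum distance: 2
Can detect 1 errors, correct 0 errors

2


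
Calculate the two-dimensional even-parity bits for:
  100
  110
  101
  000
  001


Row parities: 10001
Column parities: 110

Row P: 10001, Col P: 110, Corner: 0


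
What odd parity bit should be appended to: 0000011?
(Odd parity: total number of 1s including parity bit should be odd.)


Number of 1s in data: 2
Parity bit: 1

1


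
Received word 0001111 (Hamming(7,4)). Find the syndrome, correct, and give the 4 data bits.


Syndrome = 0: no error detected

Data: 0111 (no errors)


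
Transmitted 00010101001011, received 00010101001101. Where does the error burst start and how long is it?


XOR: 00000000000110

Burst at position 11, length 2


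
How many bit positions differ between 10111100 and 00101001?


XOR: 10010101
Count of 1s: 4

4


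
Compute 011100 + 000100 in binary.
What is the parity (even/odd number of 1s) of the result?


011100 = 28
000100 = 4
Sum = 32 = 100000
1s count = 1

odd parity (1 ones in 100000)


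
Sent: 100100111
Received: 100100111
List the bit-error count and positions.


XOR: 000000000

0 errors (received matches sent)


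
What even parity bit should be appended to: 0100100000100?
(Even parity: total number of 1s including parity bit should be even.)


Number of 1s in data: 3
Parity bit: 1

1


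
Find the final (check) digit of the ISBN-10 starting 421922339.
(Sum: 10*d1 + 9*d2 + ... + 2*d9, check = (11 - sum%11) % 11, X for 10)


Weighted sum: 190
190 mod 11 = 3

Check digit: 8


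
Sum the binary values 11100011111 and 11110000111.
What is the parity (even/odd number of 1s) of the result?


11100011111 = 1823
11110000111 = 1927
Sum = 3750 = 111010100110
1s count = 7

odd parity (7 ones in 111010100110)


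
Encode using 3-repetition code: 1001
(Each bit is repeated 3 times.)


Each bit -> 3 copies

111000000111


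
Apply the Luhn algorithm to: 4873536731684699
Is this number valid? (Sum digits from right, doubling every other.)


Luhn sum = 88
88 mod 10 = 8

Invalid (Luhn sum mod 10 = 8)


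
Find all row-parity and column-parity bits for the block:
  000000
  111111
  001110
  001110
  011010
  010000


Row parities: 001111
Column parities: 110101

Row P: 001111, Col P: 110101, Corner: 0


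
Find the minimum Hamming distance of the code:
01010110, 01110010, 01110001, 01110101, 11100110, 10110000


Comparing all pairs, minimum distance: 1
Can detect 0 errors, correct 0 errors

1


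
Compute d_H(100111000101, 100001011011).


XOR: 000110011110
Count of 1s: 6

6


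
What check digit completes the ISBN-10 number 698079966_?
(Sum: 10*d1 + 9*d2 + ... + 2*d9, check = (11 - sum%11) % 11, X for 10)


Weighted sum: 358
358 mod 11 = 6

Check digit: 5


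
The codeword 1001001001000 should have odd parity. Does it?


Number of 1s: 4

No, parity error (4 ones)


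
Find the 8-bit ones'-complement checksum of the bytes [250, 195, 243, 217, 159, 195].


Sum = 1259 mod 256 = 235
Complement = 20

20


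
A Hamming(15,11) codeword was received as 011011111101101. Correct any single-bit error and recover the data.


Syndrome = 0: no error detected

Data: 11111101101 (no errors)


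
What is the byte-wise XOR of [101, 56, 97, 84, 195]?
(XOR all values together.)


XOR chain: 101 ^ 56 ^ 97 ^ 84 ^ 195 = 171

171


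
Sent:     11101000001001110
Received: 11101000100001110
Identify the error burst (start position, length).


XOR: 00000000101000000

Burst at position 8, length 3


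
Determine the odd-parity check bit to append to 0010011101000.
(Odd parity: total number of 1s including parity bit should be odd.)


Number of 1s in data: 5
Parity bit: 0

0


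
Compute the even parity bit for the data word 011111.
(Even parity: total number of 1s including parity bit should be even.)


Number of 1s in data: 5
Parity bit: 1

1


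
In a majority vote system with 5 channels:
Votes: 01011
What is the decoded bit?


Ones: 3 out of 5
Threshold: 3

1 (3/5 voted 1)


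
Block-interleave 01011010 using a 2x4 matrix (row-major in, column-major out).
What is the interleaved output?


Matrix:
  0101
  1010
Read columns: 01100110

01100110


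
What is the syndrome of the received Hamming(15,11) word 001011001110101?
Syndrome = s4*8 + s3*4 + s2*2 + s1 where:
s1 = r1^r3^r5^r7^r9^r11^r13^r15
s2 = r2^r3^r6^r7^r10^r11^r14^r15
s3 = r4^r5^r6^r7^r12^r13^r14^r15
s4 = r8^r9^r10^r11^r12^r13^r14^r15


s1=0, s2=1, s3=0, s4=1

Syndrome = 10 (error at position 10)


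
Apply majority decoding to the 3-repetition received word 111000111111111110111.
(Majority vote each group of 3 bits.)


Groups: 111, 000, 111, 111, 111, 110, 111
Majority votes: 1011111

1011111


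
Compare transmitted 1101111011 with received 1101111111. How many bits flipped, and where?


XOR: 0000000100

1 error(s) at position(s): 7


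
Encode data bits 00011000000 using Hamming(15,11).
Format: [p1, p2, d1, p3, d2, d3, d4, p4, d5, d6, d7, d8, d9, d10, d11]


Parity bits: p1=0, p2=1, p3=1, p4=1

010100111000000


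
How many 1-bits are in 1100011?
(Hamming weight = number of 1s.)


Counting 1s in 1100011

4


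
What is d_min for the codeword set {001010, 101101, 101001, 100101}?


Comparing all pairs, minimum distance: 1
Can detect 0 errors, correct 0 errors

1


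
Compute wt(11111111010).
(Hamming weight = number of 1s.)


Counting 1s in 11111111010

9


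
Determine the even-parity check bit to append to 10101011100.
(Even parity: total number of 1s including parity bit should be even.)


Number of 1s in data: 6
Parity bit: 0

0


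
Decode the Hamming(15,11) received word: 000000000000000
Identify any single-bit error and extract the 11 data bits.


Syndrome = 0: no error detected

Data: 00000000000 (no errors)


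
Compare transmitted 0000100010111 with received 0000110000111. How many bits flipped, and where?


XOR: 0000010010000

2 error(s) at position(s): 5, 8


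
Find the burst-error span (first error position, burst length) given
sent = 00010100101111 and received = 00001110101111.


XOR: 00011010000000

Burst at position 3, length 4


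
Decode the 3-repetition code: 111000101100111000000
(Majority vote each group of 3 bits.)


Groups: 111, 000, 101, 100, 111, 000, 000
Majority votes: 1010100

1010100


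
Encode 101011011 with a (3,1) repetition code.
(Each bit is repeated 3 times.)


Each bit -> 3 copies

111000111000111111000111111


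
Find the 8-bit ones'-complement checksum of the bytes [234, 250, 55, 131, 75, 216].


Sum = 961 mod 256 = 193
Complement = 62

62


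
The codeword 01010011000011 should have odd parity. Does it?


Number of 1s: 6

No, parity error (6 ones)


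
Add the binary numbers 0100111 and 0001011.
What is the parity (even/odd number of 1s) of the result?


0100111 = 39
0001011 = 11
Sum = 50 = 110010
1s count = 3

odd parity (3 ones in 110010)


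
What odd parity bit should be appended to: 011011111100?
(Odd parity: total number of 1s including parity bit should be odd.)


Number of 1s in data: 8
Parity bit: 1

1


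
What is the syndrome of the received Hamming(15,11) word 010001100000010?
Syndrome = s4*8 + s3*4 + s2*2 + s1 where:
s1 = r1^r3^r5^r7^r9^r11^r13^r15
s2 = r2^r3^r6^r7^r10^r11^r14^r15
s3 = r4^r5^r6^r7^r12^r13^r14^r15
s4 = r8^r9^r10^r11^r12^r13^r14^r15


s1=1, s2=0, s3=1, s4=1

Syndrome = 13 (error at position 13)


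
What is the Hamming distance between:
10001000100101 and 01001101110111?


XOR: 11000101010010
Count of 1s: 6

6


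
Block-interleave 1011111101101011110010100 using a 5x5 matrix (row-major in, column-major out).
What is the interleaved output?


Matrix:
  10111
  11101
  10101
  11100
  10100
Read columns: 1111101010111111000011100

1111101010111111000011100


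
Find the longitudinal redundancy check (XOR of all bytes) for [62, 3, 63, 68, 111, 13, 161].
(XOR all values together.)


XOR chain: 62 ^ 3 ^ 63 ^ 68 ^ 111 ^ 13 ^ 161 = 133

133


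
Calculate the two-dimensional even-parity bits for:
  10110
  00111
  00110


Row parities: 110
Column parities: 10111

Row P: 110, Col P: 10111, Corner: 0


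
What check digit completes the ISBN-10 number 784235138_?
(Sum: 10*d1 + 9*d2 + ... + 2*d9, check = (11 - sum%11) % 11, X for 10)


Weighted sum: 260
260 mod 11 = 7

Check digit: 4


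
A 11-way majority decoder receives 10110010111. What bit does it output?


Ones: 7 out of 11
Threshold: 6

1 (7/11 voted 1)


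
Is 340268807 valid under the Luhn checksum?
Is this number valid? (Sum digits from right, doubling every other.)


Luhn sum = 43
43 mod 10 = 3

Invalid (Luhn sum mod 10 = 3)


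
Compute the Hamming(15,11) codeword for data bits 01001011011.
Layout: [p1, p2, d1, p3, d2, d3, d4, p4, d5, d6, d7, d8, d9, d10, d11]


Parity bits: p1=0, p2=1, p3=0, p4=1

010010011011011


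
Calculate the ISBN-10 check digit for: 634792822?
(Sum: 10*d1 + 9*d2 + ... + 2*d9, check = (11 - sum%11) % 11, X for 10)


Weighted sum: 274
274 mod 11 = 10

Check digit: 1


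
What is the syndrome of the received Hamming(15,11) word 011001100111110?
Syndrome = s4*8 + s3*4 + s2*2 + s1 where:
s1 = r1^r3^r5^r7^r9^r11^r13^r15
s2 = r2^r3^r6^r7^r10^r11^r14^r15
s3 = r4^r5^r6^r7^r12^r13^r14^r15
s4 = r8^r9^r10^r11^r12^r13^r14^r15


s1=0, s2=1, s3=1, s4=1

Syndrome = 14 (error at position 14)


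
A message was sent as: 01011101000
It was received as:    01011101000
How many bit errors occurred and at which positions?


XOR: 00000000000

0 errors (received matches sent)


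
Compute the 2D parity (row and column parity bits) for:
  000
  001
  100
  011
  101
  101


Row parities: 011000
Column parities: 110

Row P: 011000, Col P: 110, Corner: 0


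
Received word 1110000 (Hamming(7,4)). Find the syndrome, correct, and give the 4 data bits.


Syndrome = 0: no error detected

Data: 1000 (no errors)


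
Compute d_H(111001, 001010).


XOR: 110011
Count of 1s: 4

4


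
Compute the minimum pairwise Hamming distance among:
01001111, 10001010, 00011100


Comparing all pairs, minimum distance: 4
Can detect 3 errors, correct 1 errors

4


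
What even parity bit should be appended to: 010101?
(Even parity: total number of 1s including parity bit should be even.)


Number of 1s in data: 3
Parity bit: 1

1


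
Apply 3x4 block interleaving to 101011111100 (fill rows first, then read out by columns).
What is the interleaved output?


Matrix:
  1010
  1111
  1100
Read columns: 111011110010

111011110010


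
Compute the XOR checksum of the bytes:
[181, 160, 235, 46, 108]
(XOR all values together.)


XOR chain: 181 ^ 160 ^ 235 ^ 46 ^ 108 = 188

188


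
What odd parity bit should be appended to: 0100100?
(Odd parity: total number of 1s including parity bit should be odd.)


Number of 1s in data: 2
Parity bit: 1

1


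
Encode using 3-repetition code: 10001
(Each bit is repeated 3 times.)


Each bit -> 3 copies

111000000000111


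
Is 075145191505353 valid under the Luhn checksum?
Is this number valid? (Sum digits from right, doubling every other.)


Luhn sum = 37
37 mod 10 = 7

Invalid (Luhn sum mod 10 = 7)


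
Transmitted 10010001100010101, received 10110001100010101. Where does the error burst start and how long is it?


XOR: 00100000000000000

Burst at position 2, length 1


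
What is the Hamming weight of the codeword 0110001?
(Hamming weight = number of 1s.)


Counting 1s in 0110001

3


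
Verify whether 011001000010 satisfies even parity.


Number of 1s: 4

Yes, parity is correct (4 ones)


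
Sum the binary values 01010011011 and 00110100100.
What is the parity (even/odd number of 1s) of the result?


01010011011 = 667
00110100100 = 420
Sum = 1087 = 10000111111
1s count = 7

odd parity (7 ones in 10000111111)


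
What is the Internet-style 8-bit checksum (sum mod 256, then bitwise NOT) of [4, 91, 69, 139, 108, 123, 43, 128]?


Sum = 705 mod 256 = 193
Complement = 62

62


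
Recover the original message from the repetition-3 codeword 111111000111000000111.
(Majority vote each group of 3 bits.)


Groups: 111, 111, 000, 111, 000, 000, 111
Majority votes: 1101001

1101001


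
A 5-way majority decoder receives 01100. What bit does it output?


Ones: 2 out of 5
Threshold: 3

0 (2/5 voted 1)


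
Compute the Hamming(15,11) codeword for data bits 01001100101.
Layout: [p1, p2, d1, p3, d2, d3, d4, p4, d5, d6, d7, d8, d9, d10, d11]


Parity bits: p1=0, p2=0, p3=1, p4=0

000110001100101


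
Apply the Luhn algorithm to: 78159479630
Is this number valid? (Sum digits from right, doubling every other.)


Luhn sum = 61
61 mod 10 = 1

Invalid (Luhn sum mod 10 = 1)


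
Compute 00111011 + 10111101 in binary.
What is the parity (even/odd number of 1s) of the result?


00111011 = 59
10111101 = 189
Sum = 248 = 11111000
1s count = 5

odd parity (5 ones in 11111000)


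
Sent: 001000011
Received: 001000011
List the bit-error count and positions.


XOR: 000000000

0 errors (received matches sent)


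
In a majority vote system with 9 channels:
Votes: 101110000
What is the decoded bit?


Ones: 4 out of 9
Threshold: 5

0 (4/9 voted 1)


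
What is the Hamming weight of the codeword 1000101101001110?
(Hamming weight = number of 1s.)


Counting 1s in 1000101101001110

8


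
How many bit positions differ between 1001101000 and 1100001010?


XOR: 0101100010
Count of 1s: 4

4


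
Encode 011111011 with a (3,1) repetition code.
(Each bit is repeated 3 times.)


Each bit -> 3 copies

000111111111111111000111111


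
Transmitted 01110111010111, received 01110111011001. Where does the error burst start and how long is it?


XOR: 00000000001110

Burst at position 10, length 3


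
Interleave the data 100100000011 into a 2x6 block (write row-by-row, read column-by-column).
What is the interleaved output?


Matrix:
  100100
  000011
Read columns: 100000100101

100000100101


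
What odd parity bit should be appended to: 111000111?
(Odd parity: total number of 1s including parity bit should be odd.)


Number of 1s in data: 6
Parity bit: 1

1


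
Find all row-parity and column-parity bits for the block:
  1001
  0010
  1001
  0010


Row parities: 0101
Column parities: 0000

Row P: 0101, Col P: 0000, Corner: 0


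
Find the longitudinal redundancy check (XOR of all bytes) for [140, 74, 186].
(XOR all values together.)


XOR chain: 140 ^ 74 ^ 186 = 124

124


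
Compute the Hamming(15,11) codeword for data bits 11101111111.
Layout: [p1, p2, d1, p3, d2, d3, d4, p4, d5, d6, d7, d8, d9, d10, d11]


Parity bits: p1=0, p2=0, p3=0, p4=1

001011011111111


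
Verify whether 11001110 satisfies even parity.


Number of 1s: 5

No, parity error (5 ones)


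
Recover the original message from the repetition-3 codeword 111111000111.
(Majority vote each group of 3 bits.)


Groups: 111, 111, 000, 111
Majority votes: 1101

1101


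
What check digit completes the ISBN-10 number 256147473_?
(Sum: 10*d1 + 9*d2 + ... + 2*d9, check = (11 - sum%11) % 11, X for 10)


Weighted sum: 222
222 mod 11 = 2

Check digit: 9


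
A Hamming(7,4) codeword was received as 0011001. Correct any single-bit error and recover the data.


Syndrome = 0: no error detected

Data: 1001 (no errors)


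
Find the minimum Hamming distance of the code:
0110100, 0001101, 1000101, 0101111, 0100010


Comparing all pairs, minimum distance: 2
Can detect 1 errors, correct 0 errors

2


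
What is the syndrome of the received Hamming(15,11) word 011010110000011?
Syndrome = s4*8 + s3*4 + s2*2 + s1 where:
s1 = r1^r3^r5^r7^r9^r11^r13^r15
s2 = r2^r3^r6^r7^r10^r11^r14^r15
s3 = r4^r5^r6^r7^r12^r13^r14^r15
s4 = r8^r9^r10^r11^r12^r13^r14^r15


s1=0, s2=1, s3=0, s4=1

Syndrome = 10 (error at position 10)


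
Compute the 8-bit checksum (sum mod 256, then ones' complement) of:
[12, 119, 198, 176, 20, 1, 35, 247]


Sum = 808 mod 256 = 40
Complement = 215

215


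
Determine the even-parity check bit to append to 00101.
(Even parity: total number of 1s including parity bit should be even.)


Number of 1s in data: 2
Parity bit: 0

0


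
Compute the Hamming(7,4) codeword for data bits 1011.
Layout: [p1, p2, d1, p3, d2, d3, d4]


Parity bits: p1=0, p2=1, p3=0

0110011


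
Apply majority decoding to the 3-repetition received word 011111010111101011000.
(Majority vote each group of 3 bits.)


Groups: 011, 111, 010, 111, 101, 011, 000
Majority votes: 1101110

1101110


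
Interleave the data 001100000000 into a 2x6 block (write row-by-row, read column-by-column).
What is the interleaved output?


Matrix:
  001100
  000000
Read columns: 000010100000

000010100000


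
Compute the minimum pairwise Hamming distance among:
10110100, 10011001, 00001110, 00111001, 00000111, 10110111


Comparing all pairs, minimum distance: 2
Can detect 1 errors, correct 0 errors

2


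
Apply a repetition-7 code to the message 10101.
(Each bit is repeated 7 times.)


Each bit -> 7 copies

11111110000000111111100000001111111


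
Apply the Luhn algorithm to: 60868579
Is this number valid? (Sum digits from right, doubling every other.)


Luhn sum = 42
42 mod 10 = 2

Invalid (Luhn sum mod 10 = 2)


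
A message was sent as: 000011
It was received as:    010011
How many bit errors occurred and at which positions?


XOR: 010000

1 error(s) at position(s): 1


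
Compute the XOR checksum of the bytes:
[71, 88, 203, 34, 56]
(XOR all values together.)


XOR chain: 71 ^ 88 ^ 203 ^ 34 ^ 56 = 206

206


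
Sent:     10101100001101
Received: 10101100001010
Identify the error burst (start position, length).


XOR: 00000000000111

Burst at position 11, length 3


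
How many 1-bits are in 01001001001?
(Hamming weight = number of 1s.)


Counting 1s in 01001001001

4


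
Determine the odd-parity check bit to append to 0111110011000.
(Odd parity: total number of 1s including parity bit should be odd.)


Number of 1s in data: 7
Parity bit: 0

0


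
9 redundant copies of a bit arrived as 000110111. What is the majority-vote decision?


Ones: 5 out of 9
Threshold: 5

1 (5/9 voted 1)


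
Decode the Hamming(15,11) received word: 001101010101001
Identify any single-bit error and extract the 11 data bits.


Syndrome = 0: no error detected

Data: 10100101001 (no errors)


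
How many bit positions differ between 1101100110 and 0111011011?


XOR: 1010111101
Count of 1s: 7

7


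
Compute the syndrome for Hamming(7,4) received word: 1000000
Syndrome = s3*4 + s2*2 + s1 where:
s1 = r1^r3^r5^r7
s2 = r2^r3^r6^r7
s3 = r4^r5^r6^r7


s1=1, s2=0, s3=0

Syndrome = 1 (error at position 1)


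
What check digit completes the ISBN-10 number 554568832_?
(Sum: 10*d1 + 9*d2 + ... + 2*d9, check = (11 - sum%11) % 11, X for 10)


Weighted sum: 283
283 mod 11 = 8

Check digit: 3


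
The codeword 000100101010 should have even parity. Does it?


Number of 1s: 4

Yes, parity is correct (4 ones)


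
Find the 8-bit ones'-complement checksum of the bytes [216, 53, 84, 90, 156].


Sum = 599 mod 256 = 87
Complement = 168

168


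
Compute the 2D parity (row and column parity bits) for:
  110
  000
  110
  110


Row parities: 0000
Column parities: 110

Row P: 0000, Col P: 110, Corner: 0


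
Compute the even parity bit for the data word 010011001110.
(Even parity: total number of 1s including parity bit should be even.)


Number of 1s in data: 6
Parity bit: 0

0


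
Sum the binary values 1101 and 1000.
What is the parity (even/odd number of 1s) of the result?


1101 = 13
1000 = 8
Sum = 21 = 10101
1s count = 3

odd parity (3 ones in 10101)


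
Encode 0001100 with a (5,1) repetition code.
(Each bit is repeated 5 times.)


Each bit -> 5 copies

00000000000000011111111110000000000


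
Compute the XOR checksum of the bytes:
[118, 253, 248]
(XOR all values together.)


XOR chain: 118 ^ 253 ^ 248 = 115

115


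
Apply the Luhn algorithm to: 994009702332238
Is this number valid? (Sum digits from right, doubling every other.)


Luhn sum = 69
69 mod 10 = 9

Invalid (Luhn sum mod 10 = 9)


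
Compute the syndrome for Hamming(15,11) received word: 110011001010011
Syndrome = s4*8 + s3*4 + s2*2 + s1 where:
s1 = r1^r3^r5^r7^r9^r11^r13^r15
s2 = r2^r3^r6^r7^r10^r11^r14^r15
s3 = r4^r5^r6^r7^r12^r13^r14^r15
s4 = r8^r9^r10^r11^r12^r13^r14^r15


s1=1, s2=1, s3=0, s4=0

Syndrome = 3 (error at position 3)


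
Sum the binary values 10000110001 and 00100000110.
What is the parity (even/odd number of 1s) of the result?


10000110001 = 1073
00100000110 = 262
Sum = 1335 = 10100110111
1s count = 7

odd parity (7 ones in 10100110111)


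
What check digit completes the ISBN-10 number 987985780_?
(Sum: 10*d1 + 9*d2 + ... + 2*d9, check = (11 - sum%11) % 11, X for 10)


Weighted sum: 406
406 mod 11 = 10

Check digit: 1


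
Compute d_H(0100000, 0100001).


XOR: 0000001
Count of 1s: 1

1


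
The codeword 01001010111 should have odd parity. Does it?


Number of 1s: 6

No, parity error (6 ones)


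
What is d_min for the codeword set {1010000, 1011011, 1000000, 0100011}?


Comparing all pairs, minimum distance: 1
Can detect 0 errors, correct 0 errors

1


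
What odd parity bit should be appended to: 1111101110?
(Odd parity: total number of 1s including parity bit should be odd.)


Number of 1s in data: 8
Parity bit: 1

1


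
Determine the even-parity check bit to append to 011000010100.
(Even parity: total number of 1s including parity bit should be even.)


Number of 1s in data: 4
Parity bit: 0

0


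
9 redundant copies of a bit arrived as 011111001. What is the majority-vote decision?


Ones: 6 out of 9
Threshold: 5

1 (6/9 voted 1)


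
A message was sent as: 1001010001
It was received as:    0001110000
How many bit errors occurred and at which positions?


XOR: 1000100001

3 error(s) at position(s): 0, 4, 9


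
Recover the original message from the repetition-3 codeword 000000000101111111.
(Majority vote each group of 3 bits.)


Groups: 000, 000, 000, 101, 111, 111
Majority votes: 000111

000111


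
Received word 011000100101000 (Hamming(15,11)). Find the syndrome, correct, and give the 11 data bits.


Syndrome = 0: no error detected

Data: 10010101000 (no errors)


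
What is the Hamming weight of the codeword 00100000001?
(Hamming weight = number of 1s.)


Counting 1s in 00100000001

2


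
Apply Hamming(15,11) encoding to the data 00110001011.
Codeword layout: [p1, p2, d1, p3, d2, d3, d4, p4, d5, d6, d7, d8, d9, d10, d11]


Parity bits: p1=0, p2=0, p3=1, p4=1

000101110001011


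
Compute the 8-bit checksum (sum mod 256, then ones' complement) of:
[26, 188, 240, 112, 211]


Sum = 777 mod 256 = 9
Complement = 246

246


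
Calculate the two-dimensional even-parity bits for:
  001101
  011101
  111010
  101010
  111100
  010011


Row parities: 100101
Column parities: 101111

Row P: 100101, Col P: 101111, Corner: 1


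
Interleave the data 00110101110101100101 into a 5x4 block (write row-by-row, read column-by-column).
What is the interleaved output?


Matrix:
  0011
  0101
  1101
  0110
  0101
Read columns: 00100011111001011101

00100011111001011101


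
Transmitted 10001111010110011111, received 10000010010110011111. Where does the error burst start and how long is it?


XOR: 00001101000000000000

Burst at position 4, length 4


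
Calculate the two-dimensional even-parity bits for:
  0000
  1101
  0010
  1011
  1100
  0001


Row parities: 011101
Column parities: 1001

Row P: 011101, Col P: 1001, Corner: 0


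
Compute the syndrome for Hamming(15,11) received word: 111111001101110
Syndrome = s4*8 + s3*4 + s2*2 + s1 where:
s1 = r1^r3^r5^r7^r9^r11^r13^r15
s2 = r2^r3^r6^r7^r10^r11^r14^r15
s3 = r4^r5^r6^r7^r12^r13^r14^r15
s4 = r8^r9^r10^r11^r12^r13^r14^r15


s1=1, s2=1, s3=0, s4=1

Syndrome = 11 (error at position 11)


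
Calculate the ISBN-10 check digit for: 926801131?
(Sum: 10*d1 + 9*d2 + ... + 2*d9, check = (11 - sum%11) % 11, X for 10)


Weighted sum: 232
232 mod 11 = 1

Check digit: X


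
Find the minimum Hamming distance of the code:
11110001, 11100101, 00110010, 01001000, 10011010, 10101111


Comparing all pairs, minimum distance: 2
Can detect 1 errors, correct 0 errors

2


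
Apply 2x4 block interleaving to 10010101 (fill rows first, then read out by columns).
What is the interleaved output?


Matrix:
  1001
  0101
Read columns: 10010011

10010011


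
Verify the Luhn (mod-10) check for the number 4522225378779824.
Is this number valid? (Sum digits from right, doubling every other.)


Luhn sum = 79
79 mod 10 = 9

Invalid (Luhn sum mod 10 = 9)


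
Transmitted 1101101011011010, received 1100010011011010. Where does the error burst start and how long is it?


XOR: 0001111000000000

Burst at position 3, length 4


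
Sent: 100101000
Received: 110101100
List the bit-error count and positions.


XOR: 010000100

2 error(s) at position(s): 1, 6


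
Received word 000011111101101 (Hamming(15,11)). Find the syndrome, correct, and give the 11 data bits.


Syndrome = 1: error at position 1

Data: 01111101101 (corrected bit 1)


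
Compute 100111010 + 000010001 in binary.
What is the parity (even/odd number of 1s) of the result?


100111010 = 314
000010001 = 17
Sum = 331 = 101001011
1s count = 5

odd parity (5 ones in 101001011)


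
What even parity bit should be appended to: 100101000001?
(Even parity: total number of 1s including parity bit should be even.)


Number of 1s in data: 4
Parity bit: 0

0


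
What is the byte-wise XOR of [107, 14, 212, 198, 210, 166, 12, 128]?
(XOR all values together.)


XOR chain: 107 ^ 14 ^ 212 ^ 198 ^ 210 ^ 166 ^ 12 ^ 128 = 143

143


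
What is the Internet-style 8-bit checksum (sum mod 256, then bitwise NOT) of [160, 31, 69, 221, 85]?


Sum = 566 mod 256 = 54
Complement = 201

201


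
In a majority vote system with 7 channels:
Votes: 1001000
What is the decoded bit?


Ones: 2 out of 7
Threshold: 4

0 (2/7 voted 1)


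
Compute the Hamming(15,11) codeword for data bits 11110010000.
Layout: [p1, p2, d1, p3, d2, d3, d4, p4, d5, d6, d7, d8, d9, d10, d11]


Parity bits: p1=0, p2=0, p3=1, p4=1

001111110010000


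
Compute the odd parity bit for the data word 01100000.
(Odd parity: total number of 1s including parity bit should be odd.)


Number of 1s in data: 2
Parity bit: 1

1


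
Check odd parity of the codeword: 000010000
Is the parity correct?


Number of 1s: 1

Yes, parity is correct (1 ones)


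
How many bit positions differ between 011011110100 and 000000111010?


XOR: 011011001110
Count of 1s: 7

7


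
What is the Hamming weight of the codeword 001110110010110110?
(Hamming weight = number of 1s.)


Counting 1s in 001110110010110110

10
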